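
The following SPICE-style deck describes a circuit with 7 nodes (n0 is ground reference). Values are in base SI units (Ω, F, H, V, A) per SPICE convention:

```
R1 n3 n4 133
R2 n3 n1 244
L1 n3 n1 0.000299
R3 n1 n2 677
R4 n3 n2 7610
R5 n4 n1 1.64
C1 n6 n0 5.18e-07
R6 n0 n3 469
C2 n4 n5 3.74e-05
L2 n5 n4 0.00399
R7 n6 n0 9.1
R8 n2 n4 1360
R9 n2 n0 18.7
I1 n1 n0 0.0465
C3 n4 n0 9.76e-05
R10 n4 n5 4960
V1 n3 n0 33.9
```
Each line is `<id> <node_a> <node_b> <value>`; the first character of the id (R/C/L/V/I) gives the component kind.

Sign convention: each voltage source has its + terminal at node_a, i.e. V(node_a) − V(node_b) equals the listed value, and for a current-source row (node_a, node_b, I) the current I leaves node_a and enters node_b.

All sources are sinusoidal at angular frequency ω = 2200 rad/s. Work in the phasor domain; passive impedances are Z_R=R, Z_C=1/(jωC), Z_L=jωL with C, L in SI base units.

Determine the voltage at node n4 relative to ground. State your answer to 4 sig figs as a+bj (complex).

Apply KCL at each of the 6 non-ground nodes and solve the resulting linear system.
Node n1: branches {R2, L1, R3, R5, I1} → V_1 = 38.58-2.031j
Node n2: branches {R3, R4, R8, R9} → V_2 = 1.545-0.2345j
Node n3: branches {R1, R2, L1, R4, R6, V1} → V_3 = 33.90+0.000j
Node n4: branches {R1, R5, C2, L2, R8, C3, R10} → V_4 = 33.71-13.72j
Node n5: branches {C2, L2, R10} → V_5 = 33.71-13.72j
Node n6: branches {C1, R7} → V_6 = 0.000+0.000j
Source currents: i(V1)=-3.147-7.226j

33.71-13.72j V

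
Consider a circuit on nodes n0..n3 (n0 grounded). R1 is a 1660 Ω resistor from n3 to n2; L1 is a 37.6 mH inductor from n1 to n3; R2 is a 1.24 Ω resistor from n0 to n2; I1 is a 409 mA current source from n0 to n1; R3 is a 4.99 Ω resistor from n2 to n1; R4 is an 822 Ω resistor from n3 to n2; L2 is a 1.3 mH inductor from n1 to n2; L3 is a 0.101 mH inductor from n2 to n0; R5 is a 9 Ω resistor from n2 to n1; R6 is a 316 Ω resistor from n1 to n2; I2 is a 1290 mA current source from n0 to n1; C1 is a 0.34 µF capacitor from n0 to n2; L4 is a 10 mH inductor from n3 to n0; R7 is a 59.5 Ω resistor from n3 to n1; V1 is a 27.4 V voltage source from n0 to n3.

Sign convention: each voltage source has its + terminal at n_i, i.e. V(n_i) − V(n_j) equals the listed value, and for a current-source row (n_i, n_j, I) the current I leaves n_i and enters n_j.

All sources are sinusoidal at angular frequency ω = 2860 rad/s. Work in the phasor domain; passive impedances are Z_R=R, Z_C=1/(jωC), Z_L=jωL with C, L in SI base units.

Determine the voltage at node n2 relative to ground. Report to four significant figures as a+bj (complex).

0.01007+0.3252j V

MNA unknowns: 3 node voltages V₁..V_3 plus 1 source current (V1)
R1: Y=0.0006024+0.000j on G[3,2]
L1: Y=0.000-0.009299j on G[1,3]
R2: Y=0.8065+0.000j on G[0,2]
I1: z[0]−=0.409, z[1]+=0.409
R3: Y=0.2004+0.000j on G[2,1]
R4: Y=0.001217+0.000j on G[3,2]
L2: Y=0.000-0.2690j on G[1,2]
L3: Y=0.000-3.462j on G[2,0]
R5: Y=0.1111+0.000j on G[2,1]
R6: Y=0.003165+0.000j on G[1,2]
I2: z[0]−=1.29, z[1]+=1.29
C1: Y=0.000+0.0009724j on G[0,2]
L4: Y=0.000-0.03497j on G[3,0]
R7: Y=0.01681+0.000j on G[3,1]
V1: row V0−V3=27.4, i_V1 at 0,3
solve → V1=1.826+2.602j, V2=0.01007+0.3252j, V3=-27.40+0.000j
aux → i_V1=-0.5652+1.185j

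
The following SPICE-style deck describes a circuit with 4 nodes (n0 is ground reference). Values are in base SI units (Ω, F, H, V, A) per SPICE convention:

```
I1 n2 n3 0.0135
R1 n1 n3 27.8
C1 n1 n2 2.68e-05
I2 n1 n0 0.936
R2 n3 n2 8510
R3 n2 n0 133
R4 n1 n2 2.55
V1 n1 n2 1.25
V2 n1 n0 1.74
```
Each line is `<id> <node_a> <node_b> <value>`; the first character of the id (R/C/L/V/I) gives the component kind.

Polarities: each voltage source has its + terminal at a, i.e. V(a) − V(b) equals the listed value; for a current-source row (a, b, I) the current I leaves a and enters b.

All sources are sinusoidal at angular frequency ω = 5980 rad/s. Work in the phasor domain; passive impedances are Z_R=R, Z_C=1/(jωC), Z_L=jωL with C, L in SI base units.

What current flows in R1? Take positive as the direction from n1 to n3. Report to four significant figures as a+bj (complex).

-0.01331+0.000j A

Apply KCL at each of the 3 non-ground nodes and solve the resulting linear system.
Node n1: branches {R1, C1, I2, R4, V1, V2} → V_1 = 1.740+0.000j
Node n2: branches {I1, C1, R2, R3, R4, V1} → V_2 = 0.4900+0.000j
Node n3: branches {I1, R1, R2} → V_3 = 2.110+0.000j
Source currents: i(V1)=-0.4732-0.2003j, i(V2)=-0.9397+0.000j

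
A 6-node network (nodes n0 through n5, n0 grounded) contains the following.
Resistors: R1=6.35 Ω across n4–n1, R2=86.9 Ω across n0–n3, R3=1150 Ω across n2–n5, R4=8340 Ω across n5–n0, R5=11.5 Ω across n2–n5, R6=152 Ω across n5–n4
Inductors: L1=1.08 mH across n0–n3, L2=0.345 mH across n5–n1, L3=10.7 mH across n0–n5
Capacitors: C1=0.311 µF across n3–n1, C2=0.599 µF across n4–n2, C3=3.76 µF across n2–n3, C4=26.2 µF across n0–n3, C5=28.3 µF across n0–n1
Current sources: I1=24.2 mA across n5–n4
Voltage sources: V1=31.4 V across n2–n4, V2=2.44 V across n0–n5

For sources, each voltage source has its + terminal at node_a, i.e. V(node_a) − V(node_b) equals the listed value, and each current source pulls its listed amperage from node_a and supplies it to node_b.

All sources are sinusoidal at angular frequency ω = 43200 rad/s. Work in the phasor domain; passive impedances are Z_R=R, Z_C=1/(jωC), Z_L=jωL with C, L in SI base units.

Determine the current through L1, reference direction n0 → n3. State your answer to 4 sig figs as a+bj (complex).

MNA unknowns: 5 node voltages V₁..V_5 plus 2 source currents (V1, V2)
R1: Y=0.1575+0.000j on G[4,1]
L1: Y=0.000-0.02143j on G[0,3]
C1: Y=0.000+0.01344j on G[3,1]
C2: Y=0.000+0.02588j on G[4,2]
R2: Y=0.01151+0.000j on G[0,3]
R3: Y=0.0008696+0.000j on G[2,5]
R4: Y=0.0001199+0.000j on G[5,0]
I1: z[5]−=0.0242, z[4]+=0.0242
L2: Y=0.000-0.06710j on G[5,1]
R5: Y=0.08696+0.000j on G[2,5]
C3: Y=0.000+0.1624j on G[2,3]
R6: Y=0.006579+0.000j on G[5,4]
C4: Y=0.000+1.132j on G[0,3]
C5: Y=0.000+1.223j on G[0,1]
L3: Y=0.000-0.002163j on G[0,5]
V1: row V2−V4=31.4, i_V1 at 2,4
V2: row V0−V5=2.44, i_V2 at 0,5
solve → V1=-1.076+2.065j, V2=14.92-7.120j, V3=1.881-0.8607j, V4=-16.48-7.120j, V5=-2.440+0.000j
aux → i_V1=-2.542-2.306j, i_V2=-1.547+0.7690j

0.01845+0.04032j A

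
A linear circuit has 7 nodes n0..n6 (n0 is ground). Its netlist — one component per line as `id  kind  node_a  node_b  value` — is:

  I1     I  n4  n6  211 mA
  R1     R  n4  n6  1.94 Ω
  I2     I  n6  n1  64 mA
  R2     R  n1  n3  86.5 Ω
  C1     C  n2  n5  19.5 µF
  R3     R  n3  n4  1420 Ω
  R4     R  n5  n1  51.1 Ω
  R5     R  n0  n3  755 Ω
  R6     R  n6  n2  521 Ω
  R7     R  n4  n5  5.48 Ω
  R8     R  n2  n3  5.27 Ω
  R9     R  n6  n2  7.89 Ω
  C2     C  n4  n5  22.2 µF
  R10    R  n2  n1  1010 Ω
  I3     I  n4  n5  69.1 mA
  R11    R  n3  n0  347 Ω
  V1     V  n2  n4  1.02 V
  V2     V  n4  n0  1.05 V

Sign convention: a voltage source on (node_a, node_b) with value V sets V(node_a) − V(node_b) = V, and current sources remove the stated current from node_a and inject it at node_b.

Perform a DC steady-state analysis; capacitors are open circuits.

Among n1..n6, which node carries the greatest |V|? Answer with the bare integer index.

Apply KCL at each of the 6 non-ground nodes and solve the resulting linear system.
Node n1: branches {I2, R2, R4, R10} → V_1 = 3.833
Node n2: branches {C1, R6, R8, R9, R10, V1} → V_2 = 2.070
Node n3: branches {R2, R3, R5, R8, R11} → V_3 = 2.123
Node n4: branches {I1, R1, R3, R7, C2, I3, V1, V2} → V_4 = 1.050
Node n5: branches {C1, R4, R7, C2, I3} → V_5 = 1.662
Node n6: branches {I1, R1, I2, R6, R9} → V_6 = 1.482
Source currents: i(V1)=-0.06384, i(V2)=-0.008931

1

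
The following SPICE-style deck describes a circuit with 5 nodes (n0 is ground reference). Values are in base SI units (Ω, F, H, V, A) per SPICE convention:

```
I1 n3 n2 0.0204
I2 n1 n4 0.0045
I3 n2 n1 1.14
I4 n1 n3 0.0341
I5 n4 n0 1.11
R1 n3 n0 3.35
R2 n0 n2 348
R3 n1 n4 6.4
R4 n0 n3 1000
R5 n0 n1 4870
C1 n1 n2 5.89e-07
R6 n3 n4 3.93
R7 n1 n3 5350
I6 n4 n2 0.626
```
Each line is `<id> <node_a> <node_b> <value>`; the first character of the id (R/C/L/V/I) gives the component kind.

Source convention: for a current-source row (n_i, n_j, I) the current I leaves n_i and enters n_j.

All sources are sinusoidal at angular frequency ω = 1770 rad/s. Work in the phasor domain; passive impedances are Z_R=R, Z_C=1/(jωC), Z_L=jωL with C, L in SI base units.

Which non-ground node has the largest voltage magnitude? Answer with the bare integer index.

2

MNA unknowns: 4 node voltages V₁..V_4
I1: z[3]−=0.0204, z[2]+=0.0204
I2: z[1]−=0.0045, z[4]+=0.0045
I3: z[2]−=1.14, z[1]+=1.14
I4: z[1]−=0.0341, z[3]+=0.0341
I5: z[4]−=1.11, z[0]+=1.11
R1: Y=0.2985+0.000j on G[3,0]
R2: Y=0.002874+0.000j on G[0,2]
R3: Y=0.1562+0.000j on G[1,4]
R4: Y=0.001000+0.000j on G[0,3]
R5: Y=0.0002053+0.000j on G[0,1]
C1: Y=0.000+0.001043j on G[1,2]
R6: Y=0.2545+0.000j on G[3,4]
R7: Y=0.0001869+0.000j on G[1,3]
I6: z[4]−=0.626, z[2]+=0.626
solve → V1=1.683-2.165j, V2=-150.9+55.36j, V3=-2.259-0.5296j, V4=-4.976-1.152j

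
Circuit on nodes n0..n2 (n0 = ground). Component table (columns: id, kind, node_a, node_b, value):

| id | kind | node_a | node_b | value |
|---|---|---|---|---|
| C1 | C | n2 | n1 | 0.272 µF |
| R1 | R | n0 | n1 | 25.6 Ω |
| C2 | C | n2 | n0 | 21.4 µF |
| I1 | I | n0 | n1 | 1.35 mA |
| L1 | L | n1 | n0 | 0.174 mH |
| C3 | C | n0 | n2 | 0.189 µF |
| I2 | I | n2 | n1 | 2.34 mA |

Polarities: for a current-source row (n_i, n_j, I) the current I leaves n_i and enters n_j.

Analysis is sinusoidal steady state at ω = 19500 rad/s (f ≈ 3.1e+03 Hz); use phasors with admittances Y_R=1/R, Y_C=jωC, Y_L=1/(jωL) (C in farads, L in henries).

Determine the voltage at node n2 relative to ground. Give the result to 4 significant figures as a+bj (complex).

2.085e-05+0.005644j V

Apply KCL at each of the 2 non-ground nodes and solve the resulting linear system.
Node n1: branches {C1, R1, I1, L1, I2} → V_1 = 0.001676+0.01242j
Node n2: branches {C1, C2, C3, I2} → V_2 = 2.085e-05+0.005644j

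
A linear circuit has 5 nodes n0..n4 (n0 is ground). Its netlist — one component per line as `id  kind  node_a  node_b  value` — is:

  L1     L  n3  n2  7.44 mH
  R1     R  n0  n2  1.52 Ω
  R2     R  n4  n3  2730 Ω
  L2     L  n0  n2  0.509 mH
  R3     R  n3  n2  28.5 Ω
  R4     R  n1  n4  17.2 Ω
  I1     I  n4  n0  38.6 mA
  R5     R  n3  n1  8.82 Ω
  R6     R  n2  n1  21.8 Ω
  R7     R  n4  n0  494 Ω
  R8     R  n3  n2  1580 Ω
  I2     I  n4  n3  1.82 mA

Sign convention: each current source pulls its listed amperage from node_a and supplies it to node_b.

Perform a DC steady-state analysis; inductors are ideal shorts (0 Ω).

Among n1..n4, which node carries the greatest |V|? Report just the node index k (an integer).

Element admittances at DC:
  L1: short n3↔n2 (DC inductor)
  Y(R1) = 0.6579 S between n0,n2
  Y(R2) = 0.0003663 S between n4,n3
  L2: short n0↔n2 (DC inductor)
  Y(R3) = 0.03509 S between n3,n2
  Y(R4) = 0.05814 S between n1,n4
  I1: injects 0.0386 A into n0 (from n4)
  Y(R5) = 0.1134 S between n3,n1
  Y(R6) = 0.04587 S between n2,n1
  Y(R7) = 0.002024 S between n4,n0
  Y(R8) = 0.0006329 S between n3,n2
  I2: injects 0.00182 A into n3 (from n4)
Assemble and solve the 6×6 MNA system:
  V(n1)=-0.2403  V(n2)=0.000  V(n3)=0.000  V(n4)=-0.8986
  i(L1)=-0.02576  i(L2)=0.03678

4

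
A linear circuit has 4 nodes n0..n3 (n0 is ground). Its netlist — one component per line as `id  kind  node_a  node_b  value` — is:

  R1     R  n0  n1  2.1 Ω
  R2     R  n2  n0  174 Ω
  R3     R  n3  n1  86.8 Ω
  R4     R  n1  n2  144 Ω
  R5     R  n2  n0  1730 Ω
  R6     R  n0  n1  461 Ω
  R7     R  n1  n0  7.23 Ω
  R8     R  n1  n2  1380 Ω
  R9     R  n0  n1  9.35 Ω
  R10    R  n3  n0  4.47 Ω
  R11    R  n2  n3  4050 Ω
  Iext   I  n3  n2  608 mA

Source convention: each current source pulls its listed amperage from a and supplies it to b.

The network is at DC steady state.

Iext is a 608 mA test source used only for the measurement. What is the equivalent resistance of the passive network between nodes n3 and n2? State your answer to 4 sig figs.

Element admittances at DC:
  Y(R1) = 0.4762 S between n0,n1
  Y(R2) = 0.005747 S between n2,n0
  Y(R3) = 0.01152 S between n3,n1
  Y(R4) = 0.006944 S between n1,n2
  Y(R5) = 0.0005780 S between n2,n0
  Y(R6) = 0.002169 S between n0,n1
  Y(R7) = 0.1383 S between n1,n0
  Y(R8) = 0.0007246 S between n1,n2
  Y(R9) = 0.1070 S between n0,n1
  Y(R10) = 0.2237 S between n3,n0
  Y(R11) = 0.0002469 S between n2,n3
  Iext: injects 0.608 A into n2 (from n3)
Assemble and solve the 3×3 MNA system:
  V(n1)=0.4035  V(n2)=42.87  V(n3)=-2.517

R_eq = 74.64 Ω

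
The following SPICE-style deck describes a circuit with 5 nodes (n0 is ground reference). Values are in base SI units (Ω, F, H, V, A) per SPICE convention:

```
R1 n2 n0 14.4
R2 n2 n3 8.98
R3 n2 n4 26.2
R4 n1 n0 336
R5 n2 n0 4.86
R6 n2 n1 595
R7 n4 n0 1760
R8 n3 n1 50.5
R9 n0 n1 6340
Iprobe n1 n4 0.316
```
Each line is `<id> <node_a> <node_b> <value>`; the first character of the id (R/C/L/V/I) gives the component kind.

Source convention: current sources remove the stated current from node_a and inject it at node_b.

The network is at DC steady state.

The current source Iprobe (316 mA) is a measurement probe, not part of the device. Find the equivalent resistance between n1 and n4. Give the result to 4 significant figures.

MNA unknowns: 4 node voltages V₁..V_4
R1: Y=0.06944 on G[2,0]
R2: Y=0.1114 on G[2,3]
R3: Y=0.03817 on G[2,4]
R4: Y=0.002976 on G[1,0]
R5: Y=0.2058 on G[2,0]
R6: Y=0.001681 on G[2,1]
R7: Y=0.0005682 on G[4,0]
R8: Y=0.01980 on G[3,1]
R9: Y=0.0001577 on G[0,1]
Iprobe: z[1]−=0.316, z[4]+=0.316
solve → V1=-14.49, V2=0.1478, V3=-2.061, V4=8.303

R_eq = 72.12 Ω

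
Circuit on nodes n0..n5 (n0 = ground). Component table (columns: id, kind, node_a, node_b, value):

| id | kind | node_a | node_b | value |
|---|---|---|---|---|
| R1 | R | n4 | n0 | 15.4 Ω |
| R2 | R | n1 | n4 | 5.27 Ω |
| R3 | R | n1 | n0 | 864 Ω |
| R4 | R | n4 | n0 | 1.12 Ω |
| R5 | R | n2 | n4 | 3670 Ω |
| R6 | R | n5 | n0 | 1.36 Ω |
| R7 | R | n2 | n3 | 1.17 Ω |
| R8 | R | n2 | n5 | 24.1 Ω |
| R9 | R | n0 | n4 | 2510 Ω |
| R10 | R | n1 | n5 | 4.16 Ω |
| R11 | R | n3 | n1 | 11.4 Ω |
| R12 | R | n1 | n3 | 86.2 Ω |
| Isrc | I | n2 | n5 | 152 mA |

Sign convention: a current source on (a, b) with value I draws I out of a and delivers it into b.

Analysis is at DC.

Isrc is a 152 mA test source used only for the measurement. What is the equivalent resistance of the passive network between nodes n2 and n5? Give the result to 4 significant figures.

R_eq = 8.809 Ω

Apply KCL at each of the 5 non-ground nodes and solve the resulting linear system.
Node n1: branches {R2, R3, R10, R11, R12} → V_1 = -0.2125
Node n2: branches {R5, R7, R8, Isrc} → V_2 = -1.292
Node n3: branches {R7, R11, R12} → V_3 = -1.180
Node n4: branches {R1, R2, R4, R5, R9} → V_4 = -0.03542
Node n5: branches {R6, R8, R10, Isrc} → V_5 = 0.04649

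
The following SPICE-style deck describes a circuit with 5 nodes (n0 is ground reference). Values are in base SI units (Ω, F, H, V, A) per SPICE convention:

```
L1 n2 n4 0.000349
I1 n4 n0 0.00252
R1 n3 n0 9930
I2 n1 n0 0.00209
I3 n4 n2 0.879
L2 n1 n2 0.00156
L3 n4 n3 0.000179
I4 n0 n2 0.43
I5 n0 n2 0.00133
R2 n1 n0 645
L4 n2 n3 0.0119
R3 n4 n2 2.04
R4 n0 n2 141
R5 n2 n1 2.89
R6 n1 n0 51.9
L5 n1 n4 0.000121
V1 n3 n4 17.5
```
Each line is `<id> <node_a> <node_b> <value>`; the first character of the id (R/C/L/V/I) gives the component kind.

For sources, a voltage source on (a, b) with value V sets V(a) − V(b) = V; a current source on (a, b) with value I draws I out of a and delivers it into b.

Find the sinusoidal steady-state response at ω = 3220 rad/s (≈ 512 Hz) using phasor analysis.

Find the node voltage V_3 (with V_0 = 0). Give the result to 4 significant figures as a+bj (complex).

32.48-0.1401j V

Element admittances at ω=3220 rad/s:
  Y(L1) = 0.000-0.8899j S between n2,n4
  I1: injects 0.00252 A into n0 (from n4)
  Y(R1) = 0.0001007+0.000j S between n3,n0
  I2: injects 0.00209 A into n0 (from n1)
  I3: injects 0.879 A into n2 (from n4)
  Y(L2) = 0.000-0.1991j S between n1,n2
  Y(L3) = 0.000-1.735j S between n4,n3
  I4: injects 0.43 A into n2 (from n0)
  I5: injects 0.00133 A into n2 (from n0)
  Y(R2) = 0.001550+0.000j S between n1,n0
  Y(L4) = 0.000-0.02610j S between n2,n3
  Y(R3) = 0.4902+0.000j S between n4,n2
  Y(R4) = 0.007092+0.000j S between n0,n2
  Y(R5) = 0.3460+0.000j S between n2,n1
  Y(R6) = 0.01927+0.000j S between n1,n0
  Y(L5) = 0.000-2.567j S between n1,n4
  V1: constraint V(n3)−V(n4) = 17.5
Assemble and solve the 5×5 MNA system:
  V(n1)=14.97-0.1202j  V(n2)=15.75+0.3550j  V(n3)=32.48-0.1401j  V(n4)=14.98-0.1401j
  i(V1)=0.009648+30.80j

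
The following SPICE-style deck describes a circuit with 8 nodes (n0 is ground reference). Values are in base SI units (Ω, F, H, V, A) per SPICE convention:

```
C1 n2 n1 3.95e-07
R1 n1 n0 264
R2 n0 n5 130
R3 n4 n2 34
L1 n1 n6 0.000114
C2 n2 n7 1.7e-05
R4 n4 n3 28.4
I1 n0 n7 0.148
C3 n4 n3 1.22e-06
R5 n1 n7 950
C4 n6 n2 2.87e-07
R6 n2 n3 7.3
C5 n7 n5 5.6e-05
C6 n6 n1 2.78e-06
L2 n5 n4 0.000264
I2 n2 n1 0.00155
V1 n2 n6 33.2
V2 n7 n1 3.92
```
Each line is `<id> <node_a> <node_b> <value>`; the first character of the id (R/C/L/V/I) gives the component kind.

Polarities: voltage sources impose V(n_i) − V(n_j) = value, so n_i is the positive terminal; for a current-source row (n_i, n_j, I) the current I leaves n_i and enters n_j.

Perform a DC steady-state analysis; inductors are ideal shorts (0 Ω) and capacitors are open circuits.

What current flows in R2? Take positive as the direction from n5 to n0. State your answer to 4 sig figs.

MNA unknowns: 7 node voltages V₁..V_7 plus 4 source currents (L1, L2, V1, V2)
C1: Y=0.000 on G[2,1]
R1: Y=0.003788 on G[1,0]
R2: Y=0.007692 on G[0,5]
R3: Y=0.02941 on G[4,2]
L1: row V1−V6=0, i_L1 at 1,6
C2: Y=0.000 on G[2,7]
R4: Y=0.03521 on G[4,3]
I1: z[0]−=0.148, z[7]+=0.148
C3: Y=0.000 on G[4,3]
R5: Y=0.001053 on G[1,7]
C4: Y=0.000 on G[6,2]
R6: Y=0.1370 on G[2,3]
C5: Y=0.000 on G[7,5]
C6: Y=0.000 on G[6,1]
L2: row V5−V4=0, i_L2 at 5,4
I2: z[2]−=0.00155, z[1]+=0.00155
V1: row V2−V6=33.2, i_V1 at 2,6
V2: row V7−V1=3.92, i_V2 at 7,1
solve → V1=-7.304, V2=25.90, V3=25.27, V4=22.84, V5=22.84, V6=-7.304, V7=-3.384
aux → i_L1=0.1772, i_L2=-0.1757, i_V1=-0.1772, i_V2=0.1439

0.1757 A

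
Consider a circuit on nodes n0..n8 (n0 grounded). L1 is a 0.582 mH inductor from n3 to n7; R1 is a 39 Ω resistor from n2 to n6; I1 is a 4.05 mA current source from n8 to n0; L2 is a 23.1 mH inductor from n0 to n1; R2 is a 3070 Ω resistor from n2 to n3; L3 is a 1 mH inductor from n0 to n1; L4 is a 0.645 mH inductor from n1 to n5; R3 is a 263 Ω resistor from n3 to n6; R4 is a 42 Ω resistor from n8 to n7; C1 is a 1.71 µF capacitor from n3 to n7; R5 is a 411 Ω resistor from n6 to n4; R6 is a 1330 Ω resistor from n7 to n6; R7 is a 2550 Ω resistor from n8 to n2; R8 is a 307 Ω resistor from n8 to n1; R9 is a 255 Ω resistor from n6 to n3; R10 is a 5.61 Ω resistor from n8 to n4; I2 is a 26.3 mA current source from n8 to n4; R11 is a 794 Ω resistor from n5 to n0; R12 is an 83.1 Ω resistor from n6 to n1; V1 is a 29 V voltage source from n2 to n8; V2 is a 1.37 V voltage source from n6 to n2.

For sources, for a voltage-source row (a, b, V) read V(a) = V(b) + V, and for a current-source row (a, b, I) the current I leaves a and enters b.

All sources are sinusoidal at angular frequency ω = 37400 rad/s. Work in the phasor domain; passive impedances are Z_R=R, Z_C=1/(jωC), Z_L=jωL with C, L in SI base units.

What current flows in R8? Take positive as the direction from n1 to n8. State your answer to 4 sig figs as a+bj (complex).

0.07871+0.000j A

MNA unknowns: 8 node voltages V₁..V_8 plus 2 source currents (V1, V2)
L1: Y=0.000-0.04594j on G[3,7]
R1: Y=0.02564+0.000j on G[2,6]
I1: z[8]−=0.00405, z[0]+=0.00405
L2: Y=0.000-0.001157j on G[0,1]
R2: Y=0.0003257+0.000j on G[2,3]
L3: Y=0.000-0.02674j on G[0,1]
L4: Y=0.000-0.04145j on G[1,5]
R3: Y=0.003802+0.000j on G[3,6]
R4: Y=0.02381+0.000j on G[8,7]
C1: Y=0.000+0.06395j on G[3,7]
R5: Y=0.002433+0.000j on G[6,4]
R6: Y=0.0007519+0.000j on G[7,6]
R7: Y=0.0003922+0.000j on G[8,2]
R8: Y=0.003257+0.000j on G[8,1]
R9: Y=0.003922+0.000j on G[6,3]
R10: Y=0.1783+0.000j on G[8,4]
I2: z[8]−=0.0263, z[4]+=0.0263
R11: Y=0.001259+0.000j on G[5,0]
R12: Y=0.01203+0.000j on G[6,1]
V1: row V2−V8=29, i_V1 at 2,8
V2: row V6−V2=1.37, i_V2 at 6,2
solve → V1=-0.006518-0.1447j, V2=4.828-0.1447j, V3=-13.74-6.836j, V4=-23.62-0.1447j, V5=-0.01090-0.1444j, V6=6.198-0.1447j, V7=-16.73+2.048j, V8=-24.17-0.1447j
aux → i_V1=-0.3358-0.05221j, i_V2=-0.3535-0.05003j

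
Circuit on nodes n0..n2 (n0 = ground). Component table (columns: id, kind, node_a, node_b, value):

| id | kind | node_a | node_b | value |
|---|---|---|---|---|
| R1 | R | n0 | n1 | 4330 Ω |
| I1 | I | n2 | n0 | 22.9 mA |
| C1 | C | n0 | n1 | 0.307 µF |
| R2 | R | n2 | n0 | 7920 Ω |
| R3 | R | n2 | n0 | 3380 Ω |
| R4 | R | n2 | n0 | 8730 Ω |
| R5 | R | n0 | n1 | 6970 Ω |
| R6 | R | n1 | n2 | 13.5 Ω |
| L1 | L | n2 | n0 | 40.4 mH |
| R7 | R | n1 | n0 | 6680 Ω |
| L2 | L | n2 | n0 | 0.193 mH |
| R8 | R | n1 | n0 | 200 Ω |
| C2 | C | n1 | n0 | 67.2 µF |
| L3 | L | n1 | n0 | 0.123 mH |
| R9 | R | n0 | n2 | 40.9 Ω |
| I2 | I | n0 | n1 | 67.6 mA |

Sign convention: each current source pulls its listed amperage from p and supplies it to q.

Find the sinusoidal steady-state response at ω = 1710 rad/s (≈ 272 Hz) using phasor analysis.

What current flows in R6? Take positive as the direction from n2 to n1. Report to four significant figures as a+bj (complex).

Apply KCL at each of the 2 non-ground nodes and solve the resulting linear system.
Node n1: branches {R1, C1, R5, R6, R7, R8, C2, L3, I2} → V_1 = 0.0003694+0.01456j
Node n2: branches {I1, R2, R3, R4, R6, L1, L2, R9} → V_2 = -0.0005980-0.007493j

-7.166e-05-0.001633j A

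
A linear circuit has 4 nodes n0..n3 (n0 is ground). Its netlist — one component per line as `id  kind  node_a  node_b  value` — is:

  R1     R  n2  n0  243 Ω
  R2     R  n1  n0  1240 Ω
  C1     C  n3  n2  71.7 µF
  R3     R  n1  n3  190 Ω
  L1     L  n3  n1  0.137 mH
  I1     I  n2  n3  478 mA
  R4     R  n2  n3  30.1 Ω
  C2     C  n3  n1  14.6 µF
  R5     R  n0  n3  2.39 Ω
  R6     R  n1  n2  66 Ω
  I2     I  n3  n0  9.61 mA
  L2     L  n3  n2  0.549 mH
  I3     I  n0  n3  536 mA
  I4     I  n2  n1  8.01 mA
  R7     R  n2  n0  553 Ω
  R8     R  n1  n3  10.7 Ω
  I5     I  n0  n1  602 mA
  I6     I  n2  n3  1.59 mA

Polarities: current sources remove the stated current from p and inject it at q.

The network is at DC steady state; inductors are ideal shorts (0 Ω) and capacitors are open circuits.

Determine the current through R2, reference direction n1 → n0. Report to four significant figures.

0.002140 A

Element admittances at DC:
  Y(R1) = 0.004115 S between n2,n0
  Y(R2) = 0.0008065 S between n1,n0
  Y(C1) = 0.000 S between n3,n2
  Y(R3) = 0.005263 S between n1,n3
  L1: short n3↔n1 (DC inductor)
  I1: injects 0.478 A into n3 (from n2)
  Y(R4) = 0.03322 S between n2,n3
  Y(C2) = 0.000 S between n3,n1
  Y(R5) = 0.4184 S between n0,n3
  Y(R6) = 0.01515 S between n1,n2
  I2: injects 0.00961 A into n0 (from n3)
  L2: short n3↔n2 (DC inductor)
  I3: injects 0.536 A into n3 (from n0)
  I4: injects 0.00801 A into n1 (from n2)
  Y(R7) = 0.001808 S between n2,n0
  Y(R8) = 0.09346 S between n1,n3
  I5: injects 0.602 A into n1 (from n0)
  I6: injects 0.00159 A into n3 (from n2)
Assemble and solve the 5×5 MNA system:
  V(n1)=2.654  V(n2)=2.654  V(n3)=2.654
  i(L1)=-0.6079  i(L2)=0.5033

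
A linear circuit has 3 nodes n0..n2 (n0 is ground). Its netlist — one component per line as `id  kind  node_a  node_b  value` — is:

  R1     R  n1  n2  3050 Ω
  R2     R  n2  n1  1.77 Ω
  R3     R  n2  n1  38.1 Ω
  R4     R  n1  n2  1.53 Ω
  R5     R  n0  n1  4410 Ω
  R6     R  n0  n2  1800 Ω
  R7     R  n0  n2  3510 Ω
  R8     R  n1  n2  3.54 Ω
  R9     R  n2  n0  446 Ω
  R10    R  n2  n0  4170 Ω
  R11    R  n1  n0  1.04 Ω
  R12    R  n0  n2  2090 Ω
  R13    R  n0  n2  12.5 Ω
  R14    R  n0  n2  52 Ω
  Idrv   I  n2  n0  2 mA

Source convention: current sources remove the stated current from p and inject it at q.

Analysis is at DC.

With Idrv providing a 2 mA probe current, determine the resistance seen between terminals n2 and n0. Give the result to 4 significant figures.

Element admittances at DC:
  Y(R1) = 0.0003279 S between n1,n2
  Y(R2) = 0.5650 S between n2,n1
  Y(R3) = 0.02625 S between n2,n1
  Y(R4) = 0.6536 S between n1,n2
  Y(R5) = 0.0002268 S between n0,n1
  Y(R6) = 0.0005556 S between n0,n2
  Y(R7) = 0.0002849 S between n0,n2
  Y(R8) = 0.2825 S between n1,n2
  Y(R9) = 0.002242 S between n2,n0
  Y(R10) = 0.0002398 S between n2,n0
  Y(R11) = 0.9615 S between n1,n0
  Y(R12) = 0.0004785 S between n0,n2
  Y(R13) = 0.08000 S between n0,n2
  Y(R14) = 0.01923 S between n0,n2
  Idrv: injects 0.002 A into n0 (from n2)
Assemble and solve the 2×2 MNA system:
  V(n1)=-0.001770  V(n2)=-0.002885

R_eq = 1.443 Ω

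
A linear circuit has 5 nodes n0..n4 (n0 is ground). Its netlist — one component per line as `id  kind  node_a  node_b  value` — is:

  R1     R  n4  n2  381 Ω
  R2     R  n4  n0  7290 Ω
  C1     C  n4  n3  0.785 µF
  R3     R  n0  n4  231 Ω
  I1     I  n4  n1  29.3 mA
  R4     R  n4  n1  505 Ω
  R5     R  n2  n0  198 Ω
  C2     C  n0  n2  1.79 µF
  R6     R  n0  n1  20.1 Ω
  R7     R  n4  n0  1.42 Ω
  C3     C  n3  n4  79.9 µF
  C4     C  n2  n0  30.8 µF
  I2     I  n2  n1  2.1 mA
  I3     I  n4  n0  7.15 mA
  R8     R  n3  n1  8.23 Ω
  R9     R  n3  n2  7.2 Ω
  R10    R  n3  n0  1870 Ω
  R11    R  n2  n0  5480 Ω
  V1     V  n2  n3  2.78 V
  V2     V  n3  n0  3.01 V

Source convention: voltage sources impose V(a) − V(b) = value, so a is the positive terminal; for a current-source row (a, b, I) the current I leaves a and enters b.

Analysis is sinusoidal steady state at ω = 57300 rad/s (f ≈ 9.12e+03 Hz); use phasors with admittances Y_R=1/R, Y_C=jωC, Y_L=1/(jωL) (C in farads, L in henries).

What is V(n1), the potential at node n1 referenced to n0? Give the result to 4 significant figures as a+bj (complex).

MNA unknowns: 4 node voltages V₁..V_4 plus 2 source currents (V1, V2)
R1: Y=0.002625+0.000j on G[4,2]
R2: Y=0.0001372+0.000j on G[4,0]
C1: Y=0.000+0.04498j on G[4,3]
R3: Y=0.004329+0.000j on G[0,4]
I1: z[4]−=0.0293, z[1]+=0.0293
R4: Y=0.001980+0.000j on G[4,1]
R5: Y=0.005051+0.000j on G[2,0]
C2: Y=0.000+0.1026j on G[0,2]
R6: Y=0.04975+0.000j on G[0,1]
R7: Y=0.7042+0.000j on G[4,0]
C3: Y=0.000+4.578j on G[3,4]
C4: Y=0.000+1.765j on G[2,0]
I2: z[2]−=0.0021, z[1]+=0.0021
I3: z[4]−=0.00715, z[0]+=0.00715
R8: Y=0.1215+0.000j on G[3,1]
R9: Y=0.1389+0.000j on G[3,2]
R10: Y=0.0005348+0.000j on G[3,0]
R11: Y=0.0001825+0.000j on G[2,0]
V1: row V2−V3=2.78, i_V1 at 2,3
V2: row V3−V0=3.01, i_V2 at 3,0
solve → V1=2.326+0.005225j, V2=5.790+0.000j, V3=3.010+0.000j, V4=2.939+0.4571j
aux → i_V1=-0.4260-10.81j, i_V2=-2.238-11.14j

2.326+0.005225j V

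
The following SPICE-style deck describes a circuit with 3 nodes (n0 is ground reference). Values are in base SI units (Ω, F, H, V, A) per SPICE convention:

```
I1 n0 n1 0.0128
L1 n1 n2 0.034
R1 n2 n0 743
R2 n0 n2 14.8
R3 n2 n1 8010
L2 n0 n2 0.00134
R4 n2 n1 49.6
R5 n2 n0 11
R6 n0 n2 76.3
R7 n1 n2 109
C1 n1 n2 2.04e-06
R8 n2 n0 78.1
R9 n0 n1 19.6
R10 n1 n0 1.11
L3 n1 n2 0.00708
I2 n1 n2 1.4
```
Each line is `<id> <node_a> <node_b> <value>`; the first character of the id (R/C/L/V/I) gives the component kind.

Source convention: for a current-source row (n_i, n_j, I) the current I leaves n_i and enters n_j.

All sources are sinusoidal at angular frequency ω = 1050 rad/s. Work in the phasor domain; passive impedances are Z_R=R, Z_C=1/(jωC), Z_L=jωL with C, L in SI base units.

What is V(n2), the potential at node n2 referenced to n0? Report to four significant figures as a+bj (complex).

0.1662+1.497j V

Element admittances at ω=1050 rad/s:
  I1: injects 0.0128 A into n1 (from n0)
  Y(L1) = 0.000-0.02801j S between n1,n2
  Y(R1) = 0.001346+0.000j S between n2,n0
  Y(R2) = 0.06757+0.000j S between n0,n2
  Y(R3) = 0.0001248+0.000j S between n2,n1
  Y(L2) = 0.000-0.7107j S between n0,n2
  Y(R4) = 0.02016+0.000j S between n2,n1
  Y(R5) = 0.09091+0.000j S between n2,n0
  Y(R6) = 0.01311+0.000j S between n0,n2
  Y(R7) = 0.009174+0.000j S between n1,n2
  Y(C1) = 0.000+0.002142j S between n1,n2
  Y(R8) = 0.01280+0.000j S between n2,n0
  Y(R9) = 0.05102+0.000j S between n0,n1
  Y(R10) = 0.9009+0.000j S between n1,n0
  Y(L3) = 0.000-0.1345j S between n1,n2
  I2: injects 1.4 A into n2 (from n1)
Assemble and solve the 2×2 MNA system:
  V(n1)=-1.136-0.1680j  V(n2)=0.1662+1.497j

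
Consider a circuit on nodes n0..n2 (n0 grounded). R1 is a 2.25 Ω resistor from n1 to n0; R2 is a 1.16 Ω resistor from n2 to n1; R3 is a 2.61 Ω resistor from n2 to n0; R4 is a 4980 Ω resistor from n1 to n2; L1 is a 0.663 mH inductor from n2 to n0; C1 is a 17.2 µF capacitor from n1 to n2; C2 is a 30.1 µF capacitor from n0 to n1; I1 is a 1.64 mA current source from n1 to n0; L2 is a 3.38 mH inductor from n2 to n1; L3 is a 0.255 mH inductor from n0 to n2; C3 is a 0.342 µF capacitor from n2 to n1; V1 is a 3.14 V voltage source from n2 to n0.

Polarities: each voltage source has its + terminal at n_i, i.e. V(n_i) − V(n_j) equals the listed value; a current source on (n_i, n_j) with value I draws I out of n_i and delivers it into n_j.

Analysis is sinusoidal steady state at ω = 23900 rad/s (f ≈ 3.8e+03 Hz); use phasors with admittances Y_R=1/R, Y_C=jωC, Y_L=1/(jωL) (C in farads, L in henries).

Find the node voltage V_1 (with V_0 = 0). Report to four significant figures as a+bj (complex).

1.672-0.4631j V

MNA unknowns: 2 node voltages V₁..V_2 plus 1 source current (V1)
R1: Y=0.4444+0.000j on G[1,0]
R2: Y=0.8621+0.000j on G[2,1]
R3: Y=0.3831+0.000j on G[2,0]
R4: Y=0.0002008+0.000j on G[1,2]
L1: Y=0.000-0.06311j on G[2,0]
C1: Y=0.000+0.4111j on G[1,2]
C2: Y=0.000+0.7194j on G[0,1]
I1: z[1]−=0.00164, z[0]+=0.00164
L2: Y=0.000-0.01238j on G[2,1]
L3: Y=0.000-0.1641j on G[0,2]
C3: Y=0.000+0.008174j on G[2,1]
V1: row V2−V0=3.14, i_V1 at 2,0
solve → V1=1.672-0.4631j, V2=3.140+0.000j
aux → i_V1=-2.281-0.2834j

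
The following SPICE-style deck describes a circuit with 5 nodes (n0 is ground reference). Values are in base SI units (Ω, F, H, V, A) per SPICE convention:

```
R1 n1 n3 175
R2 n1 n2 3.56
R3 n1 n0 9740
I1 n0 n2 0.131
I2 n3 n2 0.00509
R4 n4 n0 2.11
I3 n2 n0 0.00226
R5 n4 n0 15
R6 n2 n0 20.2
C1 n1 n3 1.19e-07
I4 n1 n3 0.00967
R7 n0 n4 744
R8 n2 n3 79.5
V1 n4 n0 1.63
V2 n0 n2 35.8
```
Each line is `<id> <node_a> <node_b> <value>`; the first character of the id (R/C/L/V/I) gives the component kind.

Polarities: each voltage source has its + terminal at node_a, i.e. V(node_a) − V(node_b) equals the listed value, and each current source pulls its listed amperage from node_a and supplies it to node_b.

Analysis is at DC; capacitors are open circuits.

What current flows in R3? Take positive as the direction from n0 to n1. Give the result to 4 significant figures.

Apply KCL at each of the 4 non-ground nodes and solve the resulting linear system.
Node n1: branches {R1, R2, R3, C1, I4} → V_1 = -35.82
Node n2: branches {R2, I1, I2, I3, R6, R8, V2} → V_2 = -35.80
Node n3: branches {R1, I2, C1, I4, R8} → V_3 = -35.55
Node n4: branches {R4, R5, R7, V1} → V_4 = 1.630
Source currents: i(V1)=-0.8834, i(V2)=-1.905

0.003677 A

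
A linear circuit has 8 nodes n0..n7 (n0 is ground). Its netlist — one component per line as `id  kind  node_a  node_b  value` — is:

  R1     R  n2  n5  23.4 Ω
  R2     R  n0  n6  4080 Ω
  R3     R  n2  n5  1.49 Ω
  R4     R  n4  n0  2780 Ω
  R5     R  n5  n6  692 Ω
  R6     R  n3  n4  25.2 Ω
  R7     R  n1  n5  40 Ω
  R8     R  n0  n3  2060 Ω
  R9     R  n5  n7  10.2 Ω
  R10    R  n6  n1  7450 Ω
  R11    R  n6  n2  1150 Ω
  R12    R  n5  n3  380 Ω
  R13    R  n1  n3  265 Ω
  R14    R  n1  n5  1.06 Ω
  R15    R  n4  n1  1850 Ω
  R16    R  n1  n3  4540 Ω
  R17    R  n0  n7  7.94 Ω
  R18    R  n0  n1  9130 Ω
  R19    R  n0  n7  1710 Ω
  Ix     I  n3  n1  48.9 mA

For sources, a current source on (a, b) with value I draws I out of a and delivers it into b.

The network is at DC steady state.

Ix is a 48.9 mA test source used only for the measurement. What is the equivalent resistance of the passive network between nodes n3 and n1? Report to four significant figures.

R_eq = 125.5 Ω

Element admittances at DC:
  Y(R1) = 0.04274 S between n2,n5
  Y(R2) = 0.0002451 S between n0,n6
  Y(R3) = 0.6711 S between n2,n5
  Y(R4) = 0.0003597 S between n4,n0
  Y(R5) = 0.001445 S between n5,n6
  Y(R6) = 0.03968 S between n3,n4
  Y(R7) = 0.02500 S between n1,n5
  Y(R8) = 0.0004854 S between n0,n3
  Y(R9) = 0.09804 S between n5,n7
  Y(R10) = 0.0001342 S between n6,n1
  Y(R11) = 0.0008696 S between n6,n2
  Y(R12) = 0.002632 S between n5,n3
  Y(R13) = 0.003774 S between n1,n3
  Y(R14) = 0.9434 S between n1,n5
  Y(R15) = 0.0005405 S between n4,n1
  Y(R16) = 0.0002203 S between n1,n3
  Y(R17) = 0.1259 S between n0,n7
  Y(R18) = 0.0001095 S between n0,n1
  Y(R19) = 0.0005848 S between n0,n7
  Ix: injects 0.0489 A into n1 (from n3)
Assemble and solve the 7×7 MNA system:
  V(n1)=0.1125  V(n2)=0.09071  V(n3)=-6.026  V(n4)=-5.891  V(n5)=0.09072  V(n6)=0.08355  V(n7)=0.03961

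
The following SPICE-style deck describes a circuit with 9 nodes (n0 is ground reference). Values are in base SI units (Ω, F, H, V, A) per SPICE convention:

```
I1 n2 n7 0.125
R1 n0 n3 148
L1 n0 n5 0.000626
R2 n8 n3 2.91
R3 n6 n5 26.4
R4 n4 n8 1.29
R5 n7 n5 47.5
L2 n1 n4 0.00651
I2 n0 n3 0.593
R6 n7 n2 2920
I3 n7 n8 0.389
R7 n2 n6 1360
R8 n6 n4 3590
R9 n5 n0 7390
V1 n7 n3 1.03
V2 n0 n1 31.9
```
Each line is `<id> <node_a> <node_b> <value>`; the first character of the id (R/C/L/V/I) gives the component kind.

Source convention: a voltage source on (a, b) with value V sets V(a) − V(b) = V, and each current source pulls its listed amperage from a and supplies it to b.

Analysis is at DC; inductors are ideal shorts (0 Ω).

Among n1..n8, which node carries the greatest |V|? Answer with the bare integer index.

2

Element admittances at DC:
  I1: injects 0.125 A into n7 (from n2)
  Y(R1) = 0.006757 S between n0,n3
  L1: short n0↔n5 (DC inductor)
  Y(R2) = 0.3436 S between n8,n3
  Y(R3) = 0.03788 S between n6,n5
  Y(R4) = 0.7752 S between n4,n8
  Y(R5) = 0.02105 S between n7,n5
  L2: short n1↔n4 (DC inductor)
  I2: injects 0.593 A into n3 (from n0)
  Y(R6) = 0.0003425 S between n7,n2
  I3: injects 0.389 A into n8 (from n7)
  Y(R7) = 0.0007353 S between n2,n6
  Y(R8) = 0.0002786 S between n6,n4
  Y(R9) = 0.0001353 S between n5,n0
  V1: constraint V(n7)−V(n3) = 1.03
  V2: constraint V(n0)−V(n1) = 31.9
Assemble and solve the 12×12 MNA system:
  V(n1)=-31.90  V(n2)=-126.0  V(n3)=-27.09  V(n4)=-31.90  V(n5)=0.000  V(n6)=-2.611  V(n7)=-26.06  V(n8)=-30.07
  i(L1)=0.6475  i(L2)=-1.424  i(V1)=0.2503  i(V2)=-1.424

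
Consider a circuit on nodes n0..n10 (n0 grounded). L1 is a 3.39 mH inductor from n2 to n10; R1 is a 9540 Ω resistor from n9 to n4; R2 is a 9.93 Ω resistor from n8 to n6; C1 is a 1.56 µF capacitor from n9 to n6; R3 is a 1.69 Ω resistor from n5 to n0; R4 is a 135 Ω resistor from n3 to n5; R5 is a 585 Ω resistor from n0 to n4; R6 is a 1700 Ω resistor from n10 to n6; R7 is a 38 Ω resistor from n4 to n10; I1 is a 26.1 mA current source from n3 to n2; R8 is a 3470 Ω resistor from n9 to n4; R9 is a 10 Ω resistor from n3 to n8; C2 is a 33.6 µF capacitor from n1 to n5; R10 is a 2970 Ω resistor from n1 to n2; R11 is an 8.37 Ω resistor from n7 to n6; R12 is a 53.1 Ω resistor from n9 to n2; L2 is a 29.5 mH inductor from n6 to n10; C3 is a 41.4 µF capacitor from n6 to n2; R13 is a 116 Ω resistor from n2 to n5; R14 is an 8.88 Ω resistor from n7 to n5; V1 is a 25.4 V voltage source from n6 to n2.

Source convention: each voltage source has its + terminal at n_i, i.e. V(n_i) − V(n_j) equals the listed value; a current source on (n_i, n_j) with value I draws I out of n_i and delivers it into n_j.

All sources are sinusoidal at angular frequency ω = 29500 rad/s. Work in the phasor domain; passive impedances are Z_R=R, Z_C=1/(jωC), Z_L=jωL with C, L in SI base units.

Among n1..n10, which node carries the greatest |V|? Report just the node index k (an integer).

2

Element admittances at ω=29500 rad/s:
  Y(L1) = 0.000-0.01000j S between n2,n10
  Y(R1) = 0.0001048+0.000j S between n9,n4
  Y(R2) = 0.1007+0.000j S between n8,n6
  Y(C1) = 0.000+0.04602j S between n9,n6
  Y(R3) = 0.5917+0.000j S between n5,n0
  Y(R4) = 0.007407+0.000j S between n3,n5
  Y(R5) = 0.001709+0.000j S between n0,n4
  Y(R6) = 0.0005882+0.000j S between n10,n6
  Y(R7) = 0.02632+0.000j S between n4,n10
  I1: injects 0.0261 A into n2 (from n3)
  Y(R8) = 0.0002882+0.000j S between n9,n4
  Y(R9) = 0.1000+0.000j S between n3,n8
  Y(C2) = 0.000+0.9912j S between n1,n5
  Y(R10) = 0.0003367+0.000j S between n1,n2
  Y(R11) = 0.1195+0.000j S between n7,n6
  Y(R12) = 0.01883+0.000j S between n9,n2
  Y(L2) = 0.000-0.001149j S between n6,n10
  Y(C3) = 0.000+1.221j S between n6,n2
  Y(R13) = 0.008621+0.000j S between n2,n5
  Y(R14) = 0.1126+0.000j S between n7,n5
  V1: constraint V(n6)−V(n2) = 25.4
Assemble and solve the 11×11 MNA system:
  V(n1)=0.04946-0.004394j  V(n2)=-21.81-0.1071j  V(n3)=2.685-0.09482j  V(n4)=-17.13+4.091j  V(n5)=0.04949-0.01182j  V(n6)=3.595-0.1071j  V(n7)=1.875-0.06085j  V(n8)=3.142-0.1010j  V(n9)=-0.1348+8.906j  V(n10)=-18.50+4.285j
  i(V1)=-0.6739-31.16j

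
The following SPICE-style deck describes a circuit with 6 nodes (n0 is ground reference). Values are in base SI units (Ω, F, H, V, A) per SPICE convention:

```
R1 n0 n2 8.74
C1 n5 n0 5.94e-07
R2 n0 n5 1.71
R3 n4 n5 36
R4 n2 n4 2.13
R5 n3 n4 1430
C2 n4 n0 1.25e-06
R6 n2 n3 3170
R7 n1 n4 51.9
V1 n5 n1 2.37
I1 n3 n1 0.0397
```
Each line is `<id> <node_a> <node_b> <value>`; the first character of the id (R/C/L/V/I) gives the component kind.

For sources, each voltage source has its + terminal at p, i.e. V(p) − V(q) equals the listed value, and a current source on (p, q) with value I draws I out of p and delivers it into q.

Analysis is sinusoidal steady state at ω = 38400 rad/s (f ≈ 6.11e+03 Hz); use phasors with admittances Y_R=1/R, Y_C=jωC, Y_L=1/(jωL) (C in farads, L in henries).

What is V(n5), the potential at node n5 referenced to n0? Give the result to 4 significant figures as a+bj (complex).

0.09805+0.009615j V

Element admittances at ω=38400 rad/s:
  Y(R1) = 0.1144+0.000j S between n0,n2
  Y(C1) = 0.000+0.02281j S between n5,n0
  Y(R2) = 0.5848+0.000j S between n0,n5
  Y(R3) = 0.02778+0.000j S between n4,n5
  Y(R4) = 0.4695+0.000j S between n2,n4
  Y(R5) = 0.0006993+0.000j S between n3,n4
  Y(C2) = 0.000+0.04800j S between n4,n0
  Y(R6) = 0.0003155+0.000j S between n2,n3
  Y(R7) = 0.01927+0.000j S between n1,n4
  V1: constraint V(n5)−V(n1) = 2.37
  I1: injects 0.0397 A into n1 (from n3)
Assemble and solve the 6×6 MNA system:
  V(n1)=-2.272+0.009615j  V(n2)=-0.4251+0.1421j  V(n3)=-39.60+0.1659j  V(n4)=-0.5024+0.1767j  V(n5)=0.09805+0.009615j
  i(V1)=-0.07380-0.003219j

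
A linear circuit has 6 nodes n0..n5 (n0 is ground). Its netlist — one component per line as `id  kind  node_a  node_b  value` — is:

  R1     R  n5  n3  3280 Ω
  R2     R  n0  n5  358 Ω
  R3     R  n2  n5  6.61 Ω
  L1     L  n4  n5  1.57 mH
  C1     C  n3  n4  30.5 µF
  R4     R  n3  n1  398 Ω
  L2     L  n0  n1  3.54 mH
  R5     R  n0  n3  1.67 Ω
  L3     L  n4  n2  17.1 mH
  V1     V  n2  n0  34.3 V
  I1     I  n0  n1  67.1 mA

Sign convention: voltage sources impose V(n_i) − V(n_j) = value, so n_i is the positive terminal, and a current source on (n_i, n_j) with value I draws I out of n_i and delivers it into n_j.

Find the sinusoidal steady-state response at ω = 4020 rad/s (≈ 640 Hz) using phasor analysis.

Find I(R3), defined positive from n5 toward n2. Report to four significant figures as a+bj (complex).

-3.973-1.417j A

Element admittances at ω=4020 rad/s:
  Y(R1) = 0.0003049+0.000j S between n5,n3
  Y(R2) = 0.002793+0.000j S between n0,n5
  Y(R3) = 0.1513+0.000j S between n2,n5
  Y(L1) = 0.000-0.1584j S between n4,n5
  Y(C1) = 0.000+0.1226j S between n3,n4
  Y(R4) = 0.002513+0.000j S between n3,n1
  Y(L2) = 0.000-0.07027j S between n0,n1
  Y(R5) = 0.5988+0.000j S between n0,n3
  Y(L3) = 0.000-0.01455j S between n4,n2
  V1: constraint V(n2)−V(n0) = 34.3
  I1: injects 0.0671 A into n1 (from n0)
Assemble and solve the 6×6 MNA system:
  V(n1)=-0.02754+1.220j  V(n2)=34.30+0.000j  V(n3)=7.400+1.991j  V(n4)=17.17-34.30j  V(n5)=8.036-9.366j
  i(V1)=-4.472-1.168j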